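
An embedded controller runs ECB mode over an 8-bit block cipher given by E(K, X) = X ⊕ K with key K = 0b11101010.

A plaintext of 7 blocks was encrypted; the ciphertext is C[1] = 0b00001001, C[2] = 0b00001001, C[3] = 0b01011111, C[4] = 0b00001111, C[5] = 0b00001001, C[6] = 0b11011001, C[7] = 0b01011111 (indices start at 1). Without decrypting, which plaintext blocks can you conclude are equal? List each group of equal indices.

ECB encrypts each block independently with the same key, so equal ciphertext blocks imply equal plaintext blocks.
C[1] = C[2] = C[5] = 0b00001001, so P[1] = P[2] = P[5].
C[3] = C[7] = 0b01011111, so P[3] = P[7].

P[1] = P[2] = P[5]; P[3] = P[7]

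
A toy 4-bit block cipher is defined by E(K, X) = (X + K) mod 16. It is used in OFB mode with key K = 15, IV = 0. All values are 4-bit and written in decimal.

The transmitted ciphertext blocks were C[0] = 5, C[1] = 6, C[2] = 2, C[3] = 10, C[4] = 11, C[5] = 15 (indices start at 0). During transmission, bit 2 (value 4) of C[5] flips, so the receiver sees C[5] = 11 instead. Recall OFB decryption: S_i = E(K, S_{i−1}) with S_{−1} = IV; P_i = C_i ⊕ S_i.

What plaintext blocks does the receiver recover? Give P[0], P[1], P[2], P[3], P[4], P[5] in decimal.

P[0] = 10, P[1] = 8, P[2] = 15, P[3] = 6, P[4] = 0, P[5] = 1

Only C[5] changed, to 11. In OFB, a change in C_i flips the same bit in P_i only; the keystream is unaffected. Decrypting the received ciphertext:
P[0]: S = E(K, 0) = 15; 5 ⊕ 15 = 10.
P[1]: S = E(K, 15) = 14; 6 ⊕ 14 = 8.
P[2]: S = E(K, 14) = 13; 2 ⊕ 13 = 15.
P[3]: S = E(K, 13) = 12; 10 ⊕ 12 = 6.
P[4]: S = E(K, 12) = 11; 11 ⊕ 11 = 0.
P[5]: S = E(K, 11) = 10; 11 ⊕ 10 = 1.
Blocks that differ from the original plaintext: P[5].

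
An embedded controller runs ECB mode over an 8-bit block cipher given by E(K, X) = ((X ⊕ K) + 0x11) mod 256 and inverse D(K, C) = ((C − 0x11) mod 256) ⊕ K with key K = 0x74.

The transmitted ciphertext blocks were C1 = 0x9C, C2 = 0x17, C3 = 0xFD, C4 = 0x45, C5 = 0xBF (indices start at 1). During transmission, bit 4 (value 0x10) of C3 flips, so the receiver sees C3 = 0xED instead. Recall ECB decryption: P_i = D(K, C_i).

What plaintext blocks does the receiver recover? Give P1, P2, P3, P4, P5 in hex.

P1 = 0xFF, P2 = 0x72, P3 = 0xA8, P4 = 0x40, P5 = 0xDA

Only C3 changed, to 0xED. In ECB, a change in C_i affects only P_i. Decrypting the received ciphertext:
P1: D(K, 0x9C) = 0xFF.
P2: D(K, 0x17) = 0x72.
P3: D(K, 0xED) = 0xA8.
P4: D(K, 0x45) = 0x40.
P5: D(K, 0xBF) = 0xDA.
Blocks that differ from the original plaintext: P3.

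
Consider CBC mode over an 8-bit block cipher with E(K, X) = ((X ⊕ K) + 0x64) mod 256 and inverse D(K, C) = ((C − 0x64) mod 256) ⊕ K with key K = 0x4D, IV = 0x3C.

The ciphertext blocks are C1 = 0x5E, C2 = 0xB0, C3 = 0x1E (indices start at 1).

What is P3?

CBC decryption: P_i = D(K, C_i) ⊕ C_{i−1}, with C_{0} = IV.
P3: D(K, 0x1E) = 0xF7; 0xF7 ⊕ 0xB0 = 0x47.

P3 = 0x47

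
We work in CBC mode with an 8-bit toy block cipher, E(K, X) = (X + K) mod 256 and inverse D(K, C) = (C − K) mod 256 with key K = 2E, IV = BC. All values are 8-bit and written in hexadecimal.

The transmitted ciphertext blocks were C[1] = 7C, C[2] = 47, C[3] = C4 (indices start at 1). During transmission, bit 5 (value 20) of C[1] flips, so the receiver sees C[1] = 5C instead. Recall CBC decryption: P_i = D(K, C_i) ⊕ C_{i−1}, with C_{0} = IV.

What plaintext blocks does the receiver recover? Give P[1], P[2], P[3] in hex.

Only C[1] changed, to 5C. In CBC, a change in C_i garbles P_i and flips the same bit in P_{i+1}. Decrypting the received ciphertext:
P[1]: D(K, 5C) = 2E; 2E ⊕ BC = 92.
P[2]: D(K, 47) = 19; 19 ⊕ 5C = 45.
P[3]: D(K, C4) = 96; 96 ⊕ 47 = D1.
Blocks that differ from the original plaintext: P[1], P[2].

P[1] = 92, P[2] = 45, P[3] = D1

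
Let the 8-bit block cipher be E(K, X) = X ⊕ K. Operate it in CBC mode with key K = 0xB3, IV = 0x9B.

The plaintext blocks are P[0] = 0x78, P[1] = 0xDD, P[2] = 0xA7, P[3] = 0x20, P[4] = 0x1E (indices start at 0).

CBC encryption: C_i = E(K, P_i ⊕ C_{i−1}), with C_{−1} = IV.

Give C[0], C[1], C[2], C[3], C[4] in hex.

C[0] = 0x50, C[1] = 0x3E, C[2] = 0x2A, C[3] = 0xB9, C[4] = 0x14

C[0]: P[0] ⊕ 0x9B = 0xE3; E(K, 0xE3) = 0x50.
C[1]: P[1] ⊕ 0x50 = 0x8D; E(K, 0x8D) = 0x3E.
C[2]: P[2] ⊕ 0x3E = 0x99; E(K, 0x99) = 0x2A.
C[3]: P[3] ⊕ 0x2A = 0x0A; E(K, 0x0A) = 0xB9.
C[4]: P[4] ⊕ 0xB9 = 0xA7; E(K, 0xA7) = 0x14.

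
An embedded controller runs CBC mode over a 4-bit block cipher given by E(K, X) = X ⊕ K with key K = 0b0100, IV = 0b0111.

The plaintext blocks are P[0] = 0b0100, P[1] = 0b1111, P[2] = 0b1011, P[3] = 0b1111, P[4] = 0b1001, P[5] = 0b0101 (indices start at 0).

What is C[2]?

C[2] = 0b0011

CBC encryption: C_i = E(K, P_i ⊕ C_{i−1}), with C_{−1} = IV.
C[0]: P[0] ⊕ 0b0111 = 0b0011; E(K, 0b0011) = 0b0111.
C[1]: P[1] ⊕ 0b0111 = 0b1000; E(K, 0b1000) = 0b1100.
C[2]: P[2] ⊕ 0b1100 = 0b0111; E(K, 0b0111) = 0b0011.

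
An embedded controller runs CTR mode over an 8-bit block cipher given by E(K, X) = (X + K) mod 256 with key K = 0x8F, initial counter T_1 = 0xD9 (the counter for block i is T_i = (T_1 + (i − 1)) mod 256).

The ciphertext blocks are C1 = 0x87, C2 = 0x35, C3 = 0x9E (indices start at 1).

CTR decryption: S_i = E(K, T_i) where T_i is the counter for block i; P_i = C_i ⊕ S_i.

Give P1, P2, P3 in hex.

P1 = 0xEF, P2 = 0x5C, P3 = 0xF4

P1: T = 0xD9, S = E(K, T) = 0x68; 0x87 ⊕ 0x68 = 0xEF.
P2: T = 0xDA, S = E(K, T) = 0x69; 0x35 ⊕ 0x69 = 0x5C.
P3: T = 0xDB, S = E(K, T) = 0x6A; 0x9E ⊕ 0x6A = 0xF4.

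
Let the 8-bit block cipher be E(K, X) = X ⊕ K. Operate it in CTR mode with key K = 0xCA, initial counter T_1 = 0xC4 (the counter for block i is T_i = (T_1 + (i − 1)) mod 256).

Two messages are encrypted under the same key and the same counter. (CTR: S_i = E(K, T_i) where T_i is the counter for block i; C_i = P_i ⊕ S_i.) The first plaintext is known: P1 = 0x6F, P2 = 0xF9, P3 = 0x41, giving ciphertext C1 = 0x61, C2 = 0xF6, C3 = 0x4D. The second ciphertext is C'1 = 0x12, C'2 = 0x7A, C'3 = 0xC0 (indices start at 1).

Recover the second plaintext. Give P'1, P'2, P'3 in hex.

P'1 = 0x1C, P'2 = 0x75, P'3 = 0xCC

In CTR with a reused counter, both messages share the same keystream S_i, so C_i ⊕ C'_i = P_i ⊕ P'_i and thus P'_i = P_i ⊕ C_i ⊕ C'_i.
P'1: 0x6F ⊕ 0x61 ⊕ 0x12 = 0x1C.
P'2: 0xF9 ⊕ 0xF6 ⊕ 0x7A = 0x75.
P'3: 0x41 ⊕ 0x4D ⊕ 0xC0 = 0xCC.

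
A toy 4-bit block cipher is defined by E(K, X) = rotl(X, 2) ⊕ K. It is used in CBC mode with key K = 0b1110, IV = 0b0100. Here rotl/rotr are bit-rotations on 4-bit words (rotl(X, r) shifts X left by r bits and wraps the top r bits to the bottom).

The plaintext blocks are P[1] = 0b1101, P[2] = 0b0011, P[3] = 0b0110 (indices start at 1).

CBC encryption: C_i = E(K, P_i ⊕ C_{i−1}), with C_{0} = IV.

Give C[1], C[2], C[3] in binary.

C[1] = 0b1000, C[2] = 0b0000, C[3] = 0b0111

C[1]: P[1] ⊕ 0b0100 = 0b1001; E(K, 0b1001) = 0b1000.
C[2]: P[2] ⊕ 0b1000 = 0b1011; E(K, 0b1011) = 0b0000.
C[3]: P[3] ⊕ 0b0000 = 0b0110; E(K, 0b0110) = 0b0111.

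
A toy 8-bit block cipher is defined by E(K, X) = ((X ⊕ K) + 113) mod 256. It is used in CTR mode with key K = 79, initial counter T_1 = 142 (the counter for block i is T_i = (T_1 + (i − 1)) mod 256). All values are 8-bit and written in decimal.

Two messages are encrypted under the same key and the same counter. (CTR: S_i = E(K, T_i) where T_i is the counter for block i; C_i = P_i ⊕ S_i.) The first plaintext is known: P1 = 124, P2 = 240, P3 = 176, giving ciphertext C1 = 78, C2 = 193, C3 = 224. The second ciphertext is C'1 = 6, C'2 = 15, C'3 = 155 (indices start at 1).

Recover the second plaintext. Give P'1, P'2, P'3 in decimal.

In CTR with a reused counter, both messages share the same keystream S_i, so C_i ⊕ C'_i = P_i ⊕ P'_i and thus P'_i = P_i ⊕ C_i ⊕ C'_i.
P'1: 124 ⊕ 78 ⊕ 6 = 52.
P'2: 240 ⊕ 193 ⊕ 15 = 62.
P'3: 176 ⊕ 224 ⊕ 155 = 203.

P'1 = 52, P'2 = 62, P'3 = 203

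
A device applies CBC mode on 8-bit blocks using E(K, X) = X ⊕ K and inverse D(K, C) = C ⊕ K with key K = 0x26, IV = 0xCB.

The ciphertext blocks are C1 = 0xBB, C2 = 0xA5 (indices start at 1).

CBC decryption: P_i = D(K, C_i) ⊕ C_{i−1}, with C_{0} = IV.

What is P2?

P2: D(K, 0xA5) = 0x83; 0x83 ⊕ 0xBB = 0x38.

P2 = 0x38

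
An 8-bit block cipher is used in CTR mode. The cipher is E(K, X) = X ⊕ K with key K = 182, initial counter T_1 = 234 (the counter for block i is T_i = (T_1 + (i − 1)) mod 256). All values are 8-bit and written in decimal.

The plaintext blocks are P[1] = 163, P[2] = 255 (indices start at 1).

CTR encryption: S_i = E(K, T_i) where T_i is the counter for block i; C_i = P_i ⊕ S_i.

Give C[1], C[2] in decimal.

C[1] = 255, C[2] = 162

C[1]: T = 234, S = E(K, T) = 92; 163 ⊕ 92 = 255.
C[2]: T = 235, S = E(K, T) = 93; 255 ⊕ 93 = 162.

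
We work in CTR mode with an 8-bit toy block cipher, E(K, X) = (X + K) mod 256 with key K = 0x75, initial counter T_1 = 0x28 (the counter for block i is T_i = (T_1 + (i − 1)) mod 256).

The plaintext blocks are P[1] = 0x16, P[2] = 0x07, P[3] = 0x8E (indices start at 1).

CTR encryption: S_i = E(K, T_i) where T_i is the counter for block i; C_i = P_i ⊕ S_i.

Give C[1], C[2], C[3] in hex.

C[1] = 0x8B, C[2] = 0x99, C[3] = 0x11

C[1]: T = 0x28, S = E(K, T) = 0x9D; 0x16 ⊕ 0x9D = 0x8B.
C[2]: T = 0x29, S = E(K, T) = 0x9E; 0x07 ⊕ 0x9E = 0x99.
C[3]: T = 0x2A, S = E(K, T) = 0x9F; 0x8E ⊕ 0x9F = 0x11.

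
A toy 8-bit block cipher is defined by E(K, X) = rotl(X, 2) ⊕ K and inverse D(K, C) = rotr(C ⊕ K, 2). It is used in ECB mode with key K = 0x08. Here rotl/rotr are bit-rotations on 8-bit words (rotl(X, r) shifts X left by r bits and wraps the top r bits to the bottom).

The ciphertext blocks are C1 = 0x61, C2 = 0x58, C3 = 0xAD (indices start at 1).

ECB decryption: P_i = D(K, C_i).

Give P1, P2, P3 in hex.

P1 = 0x5A, P2 = 0x14, P3 = 0x69

P1: D(K, 0x61) = 0x5A.
P2: D(K, 0x58) = 0x14.
P3: D(K, 0xAD) = 0x69.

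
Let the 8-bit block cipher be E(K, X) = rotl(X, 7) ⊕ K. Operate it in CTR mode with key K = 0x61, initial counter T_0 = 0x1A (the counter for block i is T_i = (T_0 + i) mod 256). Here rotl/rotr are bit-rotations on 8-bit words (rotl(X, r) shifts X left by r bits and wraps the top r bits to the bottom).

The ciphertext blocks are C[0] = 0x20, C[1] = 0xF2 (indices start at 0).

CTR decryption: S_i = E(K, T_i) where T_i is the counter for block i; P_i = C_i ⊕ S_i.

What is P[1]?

P[1]: T = 0x1B, S = E(K, T) = 0xEC; 0xF2 ⊕ 0xEC = 0x1E.

P[1] = 0x1E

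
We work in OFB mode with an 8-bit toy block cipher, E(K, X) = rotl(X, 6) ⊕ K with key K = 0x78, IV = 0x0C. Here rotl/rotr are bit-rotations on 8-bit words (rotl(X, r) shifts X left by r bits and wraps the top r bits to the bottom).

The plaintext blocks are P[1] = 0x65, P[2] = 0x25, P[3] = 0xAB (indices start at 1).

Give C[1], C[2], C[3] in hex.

C[1] = 0x1E, C[2] = 0x83, C[3] = 0x7A

OFB encryption: S_i = E(K, S_{i−1}) with S_{0} = IV; C_i = P_i ⊕ S_i.
C[1]: S = E(K, 0x0C) = 0x7B; 0x65 ⊕ 0x7B = 0x1E.
C[2]: S = E(K, 0x7B) = 0xA6; 0x25 ⊕ 0xA6 = 0x83.
C[3]: S = E(K, 0xA6) = 0xD1; 0xAB ⊕ 0xD1 = 0x7A.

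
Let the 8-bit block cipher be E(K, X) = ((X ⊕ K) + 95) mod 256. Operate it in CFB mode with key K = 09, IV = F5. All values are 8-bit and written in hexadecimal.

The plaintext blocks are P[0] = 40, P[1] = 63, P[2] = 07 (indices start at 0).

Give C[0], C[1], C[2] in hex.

CFB encryption: C_i = P_i ⊕ E(K, C_{i−1}), with C_{−1} = IV.
C[0]: E(K, F5) = 91; 40 ⊕ 91 = D1.
C[1]: E(K, D1) = 6D; 63 ⊕ 6D = 0E.
C[2]: E(K, 0E) = 9C; 07 ⊕ 9C = 9B.

C[0] = D1, C[1] = 0E, C[2] = 9B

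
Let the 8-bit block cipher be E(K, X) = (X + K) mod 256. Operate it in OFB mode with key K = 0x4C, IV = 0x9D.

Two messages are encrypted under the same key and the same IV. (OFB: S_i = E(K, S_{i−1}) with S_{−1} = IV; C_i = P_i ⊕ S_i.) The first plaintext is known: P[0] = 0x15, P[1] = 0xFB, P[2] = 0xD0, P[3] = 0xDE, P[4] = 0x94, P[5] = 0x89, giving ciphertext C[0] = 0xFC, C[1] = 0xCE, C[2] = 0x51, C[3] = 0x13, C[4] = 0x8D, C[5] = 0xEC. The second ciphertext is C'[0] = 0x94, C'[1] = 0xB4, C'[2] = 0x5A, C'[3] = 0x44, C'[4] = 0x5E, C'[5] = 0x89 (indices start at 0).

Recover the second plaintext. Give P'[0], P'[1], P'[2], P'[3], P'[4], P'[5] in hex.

In OFB with a reused IV, both messages share the same keystream S_i, so C_i ⊕ C'_i = P_i ⊕ P'_i and thus P'_i = P_i ⊕ C_i ⊕ C'_i.
P'[0]: 0x15 ⊕ 0xFC ⊕ 0x94 = 0x7D.
P'[1]: 0xFB ⊕ 0xCE ⊕ 0xB4 = 0x81.
P'[2]: 0xD0 ⊕ 0x51 ⊕ 0x5A = 0xDB.
P'[3]: 0xDE ⊕ 0x13 ⊕ 0x44 = 0x89.
P'[4]: 0x94 ⊕ 0x8D ⊕ 0x5E = 0x47.
P'[5]: 0x89 ⊕ 0xEC ⊕ 0x89 = 0xEC.

P'[0] = 0x7D, P'[1] = 0x81, P'[2] = 0xDB, P'[3] = 0x89, P'[4] = 0x47, P'[5] = 0xEC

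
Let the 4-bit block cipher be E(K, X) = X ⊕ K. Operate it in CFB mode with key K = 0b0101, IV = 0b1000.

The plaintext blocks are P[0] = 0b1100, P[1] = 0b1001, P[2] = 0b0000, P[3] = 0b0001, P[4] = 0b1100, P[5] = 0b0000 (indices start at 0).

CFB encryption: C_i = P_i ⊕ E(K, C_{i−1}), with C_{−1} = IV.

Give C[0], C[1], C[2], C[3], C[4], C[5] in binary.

C[0]: E(K, 0b1000) = 0b1101; 0b1100 ⊕ 0b1101 = 0b0001.
C[1]: E(K, 0b0001) = 0b0100; 0b1001 ⊕ 0b0100 = 0b1101.
C[2]: E(K, 0b1101) = 0b1000; 0b0000 ⊕ 0b1000 = 0b1000.
C[3]: E(K, 0b1000) = 0b1101; 0b0001 ⊕ 0b1101 = 0b1100.
C[4]: E(K, 0b1100) = 0b1001; 0b1100 ⊕ 0b1001 = 0b0101.
C[5]: E(K, 0b0101) = 0b0000; 0b0000 ⊕ 0b0000 = 0b0000.

C[0] = 0b0001, C[1] = 0b1101, C[2] = 0b1000, C[3] = 0b1100, C[4] = 0b0101, C[5] = 0b0000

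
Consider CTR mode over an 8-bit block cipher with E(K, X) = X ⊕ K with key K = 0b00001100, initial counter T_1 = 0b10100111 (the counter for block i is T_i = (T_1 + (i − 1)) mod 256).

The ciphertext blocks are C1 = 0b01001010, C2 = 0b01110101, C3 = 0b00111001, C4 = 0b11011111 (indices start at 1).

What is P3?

P3 = 0b10011100

CTR decryption: S_i = E(K, T_i) where T_i is the counter for block i; P_i = C_i ⊕ S_i.
P3: T = 0b10101001, S = E(K, T) = 0b10100101; 0b00111001 ⊕ 0b10100101 = 0b10011100.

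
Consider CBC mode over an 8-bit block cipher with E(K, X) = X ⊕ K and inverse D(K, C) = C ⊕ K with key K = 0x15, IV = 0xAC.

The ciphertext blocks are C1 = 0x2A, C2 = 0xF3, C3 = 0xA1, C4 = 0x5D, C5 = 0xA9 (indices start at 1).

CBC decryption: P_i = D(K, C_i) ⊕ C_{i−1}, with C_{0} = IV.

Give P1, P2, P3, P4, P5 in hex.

P1 = 0x93, P2 = 0xCC, P3 = 0x47, P4 = 0xE9, P5 = 0xE1

P1: D(K, 0x2A) = 0x3F; 0x3F ⊕ 0xAC = 0x93.
P2: D(K, 0xF3) = 0xE6; 0xE6 ⊕ 0x2A = 0xCC.
P3: D(K, 0xA1) = 0xB4; 0xB4 ⊕ 0xF3 = 0x47.
P4: D(K, 0x5D) = 0x48; 0x48 ⊕ 0xA1 = 0xE9.
P5: D(K, 0xA9) = 0xBC; 0xBC ⊕ 0x5D = 0xE1.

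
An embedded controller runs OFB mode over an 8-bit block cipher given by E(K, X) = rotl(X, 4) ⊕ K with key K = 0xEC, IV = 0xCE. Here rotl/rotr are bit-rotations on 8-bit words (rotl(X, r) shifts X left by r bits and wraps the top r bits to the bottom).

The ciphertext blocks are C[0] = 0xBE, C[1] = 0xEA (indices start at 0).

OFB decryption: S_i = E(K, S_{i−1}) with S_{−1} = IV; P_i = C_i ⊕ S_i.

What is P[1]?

P[1] = 0x06

P[0]: S = E(K, 0xCE) = 0x00; 0xBE ⊕ 0x00 = 0xBE.
P[1]: S = E(K, 0x00) = 0xEC; 0xEA ⊕ 0xEC = 0x06.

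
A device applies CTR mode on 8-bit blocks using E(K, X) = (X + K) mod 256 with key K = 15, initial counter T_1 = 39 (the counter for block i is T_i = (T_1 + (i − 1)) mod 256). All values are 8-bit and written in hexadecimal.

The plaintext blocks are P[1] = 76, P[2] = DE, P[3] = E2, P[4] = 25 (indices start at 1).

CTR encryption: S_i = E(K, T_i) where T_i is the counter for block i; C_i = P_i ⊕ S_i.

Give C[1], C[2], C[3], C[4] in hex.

C[1]: T = 39, S = E(K, T) = 4E; 76 ⊕ 4E = 38.
C[2]: T = 3A, S = E(K, T) = 4F; DE ⊕ 4F = 91.
C[3]: T = 3B, S = E(K, T) = 50; E2 ⊕ 50 = B2.
C[4]: T = 3C, S = E(K, T) = 51; 25 ⊕ 51 = 74.

C[1] = 38, C[2] = 91, C[3] = B2, C[4] = 74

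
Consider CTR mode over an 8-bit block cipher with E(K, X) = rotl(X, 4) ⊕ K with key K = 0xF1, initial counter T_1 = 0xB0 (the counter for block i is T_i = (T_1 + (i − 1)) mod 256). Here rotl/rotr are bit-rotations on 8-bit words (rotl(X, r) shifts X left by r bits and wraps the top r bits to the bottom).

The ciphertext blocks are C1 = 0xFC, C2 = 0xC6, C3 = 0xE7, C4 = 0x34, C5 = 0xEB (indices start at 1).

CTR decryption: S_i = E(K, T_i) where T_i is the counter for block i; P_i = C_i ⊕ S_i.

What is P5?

P5 = 0x51

P5: T = 0xB4, S = E(K, T) = 0xBA; 0xEB ⊕ 0xBA = 0x51.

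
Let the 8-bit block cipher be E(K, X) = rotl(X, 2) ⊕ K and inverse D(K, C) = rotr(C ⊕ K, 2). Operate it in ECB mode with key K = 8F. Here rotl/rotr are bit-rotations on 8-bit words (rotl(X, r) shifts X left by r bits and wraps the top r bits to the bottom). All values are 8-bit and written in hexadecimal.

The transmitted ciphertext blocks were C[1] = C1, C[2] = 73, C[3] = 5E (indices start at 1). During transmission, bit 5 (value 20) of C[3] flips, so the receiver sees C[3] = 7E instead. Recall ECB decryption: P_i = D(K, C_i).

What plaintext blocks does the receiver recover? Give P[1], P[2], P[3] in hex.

P[1] = 93, P[2] = 3F, P[3] = 7C

Only C[3] changed, to 7E. In ECB, a change in C_i affects only P_i. Decrypting the received ciphertext:
P[1]: D(K, C1) = 93.
P[2]: D(K, 73) = 3F.
P[3]: D(K, 7E) = 7C.
Blocks that differ from the original plaintext: P[3].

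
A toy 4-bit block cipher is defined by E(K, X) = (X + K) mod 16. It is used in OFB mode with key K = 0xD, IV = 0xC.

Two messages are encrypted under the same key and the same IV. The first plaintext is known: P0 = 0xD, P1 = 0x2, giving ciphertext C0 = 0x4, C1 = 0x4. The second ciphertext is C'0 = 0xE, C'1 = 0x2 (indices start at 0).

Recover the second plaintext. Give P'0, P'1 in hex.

In OFB with a reused IV, both messages share the same keystream S_i, so C_i ⊕ C'_i = P_i ⊕ P'_i and thus P'_i = P_i ⊕ C_i ⊕ C'_i.
P'0: 0xD ⊕ 0x4 ⊕ 0xE = 0x7.
P'1: 0x2 ⊕ 0x4 ⊕ 0x2 = 0x4.

P'0 = 0x7, P'1 = 0x4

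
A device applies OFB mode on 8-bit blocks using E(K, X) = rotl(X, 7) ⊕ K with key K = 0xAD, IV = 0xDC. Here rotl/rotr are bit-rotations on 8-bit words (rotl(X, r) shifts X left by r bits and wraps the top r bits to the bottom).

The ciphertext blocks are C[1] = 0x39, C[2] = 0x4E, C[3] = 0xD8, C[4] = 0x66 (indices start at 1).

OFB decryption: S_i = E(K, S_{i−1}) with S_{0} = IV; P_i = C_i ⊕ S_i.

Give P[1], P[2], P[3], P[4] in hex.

P[1]: S = E(K, 0xDC) = 0xC3; 0x39 ⊕ 0xC3 = 0xFA.
P[2]: S = E(K, 0xC3) = 0x4C; 0x4E ⊕ 0x4C = 0x02.
P[3]: S = E(K, 0x4C) = 0x8B; 0xD8 ⊕ 0x8B = 0x53.
P[4]: S = E(K, 0x8B) = 0x68; 0x66 ⊕ 0x68 = 0x0E.

P[1] = 0xFA, P[2] = 0x02, P[3] = 0x53, P[4] = 0x0E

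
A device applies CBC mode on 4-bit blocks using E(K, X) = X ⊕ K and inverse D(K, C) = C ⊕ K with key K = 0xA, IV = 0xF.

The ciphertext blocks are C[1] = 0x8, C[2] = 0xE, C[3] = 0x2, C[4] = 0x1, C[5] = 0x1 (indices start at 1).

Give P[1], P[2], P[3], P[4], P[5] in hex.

CBC decryption: P_i = D(K, C_i) ⊕ C_{i−1}, with C_{0} = IV.
P[1]: D(K, 0x8) = 0x2; 0x2 ⊕ 0xF = 0xD.
P[2]: D(K, 0xE) = 0x4; 0x4 ⊕ 0x8 = 0xC.
P[3]: D(K, 0x2) = 0x8; 0x8 ⊕ 0xE = 0x6.
P[4]: D(K, 0x1) = 0xB; 0xB ⊕ 0x2 = 0x9.
P[5]: D(K, 0x1) = 0xB; 0xB ⊕ 0x1 = 0xA.

P[1] = 0xD, P[2] = 0xC, P[3] = 0x6, P[4] = 0x9, P[5] = 0xA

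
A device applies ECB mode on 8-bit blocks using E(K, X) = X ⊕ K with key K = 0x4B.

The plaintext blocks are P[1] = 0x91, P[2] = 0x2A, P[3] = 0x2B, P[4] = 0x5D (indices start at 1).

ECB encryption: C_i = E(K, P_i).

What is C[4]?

C[4]: E(K, 0x5D) = 0x16.

C[4] = 0x16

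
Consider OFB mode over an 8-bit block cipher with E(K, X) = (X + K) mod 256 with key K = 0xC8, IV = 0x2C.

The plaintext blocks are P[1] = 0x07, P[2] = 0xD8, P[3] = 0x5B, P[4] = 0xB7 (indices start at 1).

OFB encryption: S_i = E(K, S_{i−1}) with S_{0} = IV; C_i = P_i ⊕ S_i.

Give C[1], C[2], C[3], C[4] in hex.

C[1]: S = E(K, 0x2C) = 0xF4; 0x07 ⊕ 0xF4 = 0xF3.
C[2]: S = E(K, 0xF4) = 0xBC; 0xD8 ⊕ 0xBC = 0x64.
C[3]: S = E(K, 0xBC) = 0x84; 0x5B ⊕ 0x84 = 0xDF.
C[4]: S = E(K, 0x84) = 0x4C; 0xB7 ⊕ 0x4C = 0xFB.

C[1] = 0xF3, C[2] = 0x64, C[3] = 0xDF, C[4] = 0xFB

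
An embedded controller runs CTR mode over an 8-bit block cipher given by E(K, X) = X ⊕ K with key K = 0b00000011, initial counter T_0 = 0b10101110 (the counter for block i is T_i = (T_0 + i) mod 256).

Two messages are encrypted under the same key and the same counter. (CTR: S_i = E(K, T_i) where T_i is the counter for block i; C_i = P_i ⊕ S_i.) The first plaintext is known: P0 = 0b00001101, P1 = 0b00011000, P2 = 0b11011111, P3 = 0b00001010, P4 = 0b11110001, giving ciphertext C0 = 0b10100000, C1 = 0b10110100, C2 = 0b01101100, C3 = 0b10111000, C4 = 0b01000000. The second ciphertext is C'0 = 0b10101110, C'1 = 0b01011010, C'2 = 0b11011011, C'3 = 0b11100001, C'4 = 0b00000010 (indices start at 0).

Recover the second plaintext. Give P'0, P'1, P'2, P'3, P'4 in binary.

In CTR with a reused counter, both messages share the same keystream S_i, so C_i ⊕ C'_i = P_i ⊕ P'_i and thus P'_i = P_i ⊕ C_i ⊕ C'_i.
P'0: 0b00001101 ⊕ 0b10100000 ⊕ 0b10101110 = 0b00000011.
P'1: 0b00011000 ⊕ 0b10110100 ⊕ 0b01011010 = 0b11110110.
P'2: 0b11011111 ⊕ 0b01101100 ⊕ 0b11011011 = 0b01101000.
P'3: 0b00001010 ⊕ 0b10111000 ⊕ 0b11100001 = 0b01010011.
P'4: 0b11110001 ⊕ 0b01000000 ⊕ 0b00000010 = 0b10110011.

P'0 = 0b00000011, P'1 = 0b11110110, P'2 = 0b01101000, P'3 = 0b01010011, P'4 = 0b10110011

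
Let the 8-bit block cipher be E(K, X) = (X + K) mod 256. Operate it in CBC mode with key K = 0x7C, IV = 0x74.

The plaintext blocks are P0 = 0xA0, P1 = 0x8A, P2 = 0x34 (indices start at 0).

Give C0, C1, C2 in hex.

C0 = 0x50, C1 = 0x56, C2 = 0xDE

CBC encryption: C_i = E(K, P_i ⊕ C_{i−1}), with C_{−1} = IV.
C0: P0 ⊕ 0x74 = 0xD4; E(K, 0xD4) = 0x50.
C1: P1 ⊕ 0x50 = 0xDA; E(K, 0xDA) = 0x56.
C2: P2 ⊕ 0x56 = 0x62; E(K, 0x62) = 0xDE.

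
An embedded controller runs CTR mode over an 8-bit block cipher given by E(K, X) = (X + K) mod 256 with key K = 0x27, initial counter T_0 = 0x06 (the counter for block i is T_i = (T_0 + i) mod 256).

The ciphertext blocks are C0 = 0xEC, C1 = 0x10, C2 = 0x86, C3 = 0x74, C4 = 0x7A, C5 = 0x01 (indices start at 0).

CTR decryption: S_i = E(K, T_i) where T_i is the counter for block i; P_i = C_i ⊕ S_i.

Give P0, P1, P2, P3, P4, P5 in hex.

P0: T = 0x06, S = E(K, T) = 0x2D; 0xEC ⊕ 0x2D = 0xC1.
P1: T = 0x07, S = E(K, T) = 0x2E; 0x10 ⊕ 0x2E = 0x3E.
P2: T = 0x08, S = E(K, T) = 0x2F; 0x86 ⊕ 0x2F = 0xA9.
P3: T = 0x09, S = E(K, T) = 0x30; 0x74 ⊕ 0x30 = 0x44.
P4: T = 0x0A, S = E(K, T) = 0x31; 0x7A ⊕ 0x31 = 0x4B.
P5: T = 0x0B, S = E(K, T) = 0x32; 0x01 ⊕ 0x32 = 0x33.

P0 = 0xC1, P1 = 0x3E, P2 = 0xA9, P3 = 0x44, P4 = 0x4B, P5 = 0x33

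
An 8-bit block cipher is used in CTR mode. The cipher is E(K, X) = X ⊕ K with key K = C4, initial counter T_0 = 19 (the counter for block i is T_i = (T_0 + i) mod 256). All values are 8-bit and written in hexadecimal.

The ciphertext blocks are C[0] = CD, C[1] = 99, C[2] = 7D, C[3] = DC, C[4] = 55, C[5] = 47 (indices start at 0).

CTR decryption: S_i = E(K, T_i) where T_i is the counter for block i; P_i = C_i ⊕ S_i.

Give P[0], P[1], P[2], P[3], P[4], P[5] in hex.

P[0] = 10, P[1] = 47, P[2] = A2, P[3] = 04, P[4] = 8C, P[5] = 9D

P[0]: T = 19, S = E(K, T) = DD; CD ⊕ DD = 10.
P[1]: T = 1A, S = E(K, T) = DE; 99 ⊕ DE = 47.
P[2]: T = 1B, S = E(K, T) = DF; 7D ⊕ DF = A2.
P[3]: T = 1C, S = E(K, T) = D8; DC ⊕ D8 = 04.
P[4]: T = 1D, S = E(K, T) = D9; 55 ⊕ D9 = 8C.
P[5]: T = 1E, S = E(K, T) = DA; 47 ⊕ DA = 9D.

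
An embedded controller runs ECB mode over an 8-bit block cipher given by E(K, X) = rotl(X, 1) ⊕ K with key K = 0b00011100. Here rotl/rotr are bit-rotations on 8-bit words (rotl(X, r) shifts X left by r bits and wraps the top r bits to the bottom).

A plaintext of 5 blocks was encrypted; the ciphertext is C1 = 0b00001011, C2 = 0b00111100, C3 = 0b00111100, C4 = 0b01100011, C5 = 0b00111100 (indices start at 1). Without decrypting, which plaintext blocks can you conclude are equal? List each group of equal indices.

ECB encrypts each block independently with the same key, so equal ciphertext blocks imply equal plaintext blocks.
C2 = C3 = C5 = 0b00111100, so P2 = P3 = P5.

P2 = P3 = P5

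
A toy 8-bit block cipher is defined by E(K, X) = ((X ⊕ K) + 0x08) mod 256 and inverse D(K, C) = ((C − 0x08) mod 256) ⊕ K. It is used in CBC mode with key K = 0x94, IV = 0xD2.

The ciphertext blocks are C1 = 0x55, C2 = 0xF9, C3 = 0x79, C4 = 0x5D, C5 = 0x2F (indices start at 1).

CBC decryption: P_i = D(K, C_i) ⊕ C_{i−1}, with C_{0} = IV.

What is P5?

P5 = 0xEE

P5: D(K, 0x2F) = 0xB3; 0xB3 ⊕ 0x5D = 0xEE.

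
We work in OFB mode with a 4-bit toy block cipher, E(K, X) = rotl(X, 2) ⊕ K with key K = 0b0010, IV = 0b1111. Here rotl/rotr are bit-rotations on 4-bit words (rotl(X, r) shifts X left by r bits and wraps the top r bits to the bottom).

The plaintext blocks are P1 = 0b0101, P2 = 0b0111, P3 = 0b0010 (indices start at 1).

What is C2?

C2 = 0b0010

OFB encryption: S_i = E(K, S_{i−1}) with S_{0} = IV; C_i = P_i ⊕ S_i.
C1: S = E(K, 0b1111) = 0b1101; 0b0101 ⊕ 0b1101 = 0b1000.
C2: S = E(K, 0b1101) = 0b0101; 0b0111 ⊕ 0b0101 = 0b0010.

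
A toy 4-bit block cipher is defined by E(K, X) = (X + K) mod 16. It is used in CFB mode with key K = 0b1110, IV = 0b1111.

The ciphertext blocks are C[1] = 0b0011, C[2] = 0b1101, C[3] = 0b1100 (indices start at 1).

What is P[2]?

CFB decryption: P_i = C_i ⊕ E(K, C_{i−1}), with C_{0} = IV.
P[2]: E(K, 0b0011) = 0b0001; 0b1101 ⊕ 0b0001 = 0b1100.

P[2] = 0b1100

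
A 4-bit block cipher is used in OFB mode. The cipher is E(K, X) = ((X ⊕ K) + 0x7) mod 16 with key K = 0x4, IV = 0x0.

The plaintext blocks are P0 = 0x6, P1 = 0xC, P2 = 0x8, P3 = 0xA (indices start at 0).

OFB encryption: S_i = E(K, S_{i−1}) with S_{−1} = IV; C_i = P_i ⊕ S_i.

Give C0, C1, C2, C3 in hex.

C0: S = E(K, 0x0) = 0xB; 0x6 ⊕ 0xB = 0xD.
C1: S = E(K, 0xB) = 0x6; 0xC ⊕ 0x6 = 0xA.
C2: S = E(K, 0x6) = 0x9; 0x8 ⊕ 0x9 = 0x1.
C3: S = E(K, 0x9) = 0x4; 0xA ⊕ 0x4 = 0xE.

C0 = 0xD, C1 = 0xA, C2 = 0x1, C3 = 0xE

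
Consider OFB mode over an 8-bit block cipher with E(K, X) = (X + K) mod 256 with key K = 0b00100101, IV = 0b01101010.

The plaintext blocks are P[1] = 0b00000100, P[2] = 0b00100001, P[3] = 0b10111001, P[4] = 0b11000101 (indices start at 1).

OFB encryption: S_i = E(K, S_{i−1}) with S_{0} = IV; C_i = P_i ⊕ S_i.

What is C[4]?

C[1]: S = E(K, 0b01101010) = 0b10001111; 0b00000100 ⊕ 0b10001111 = 0b10001011.
C[2]: S = E(K, 0b10001111) = 0b10110100; 0b00100001 ⊕ 0b10110100 = 0b10010101.
C[3]: S = E(K, 0b10110100) = 0b11011001; 0b10111001 ⊕ 0b11011001 = 0b01100000.
C[4]: S = E(K, 0b11011001) = 0b11111110; 0b11000101 ⊕ 0b11111110 = 0b00111011.

C[4] = 0b00111011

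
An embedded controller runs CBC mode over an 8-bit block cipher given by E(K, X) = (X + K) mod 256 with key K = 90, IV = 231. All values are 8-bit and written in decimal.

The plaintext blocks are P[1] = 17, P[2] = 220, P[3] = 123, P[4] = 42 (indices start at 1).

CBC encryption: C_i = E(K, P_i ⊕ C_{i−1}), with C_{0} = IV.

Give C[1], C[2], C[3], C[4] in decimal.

C[1]: P[1] ⊕ 231 = 246; E(K, 246) = 80.
C[2]: P[2] ⊕ 80 = 140; E(K, 140) = 230.
C[3]: P[3] ⊕ 230 = 157; E(K, 157) = 247.
C[4]: P[4] ⊕ 247 = 221; E(K, 221) = 55.

C[1] = 80, C[2] = 230, C[3] = 247, C[4] = 55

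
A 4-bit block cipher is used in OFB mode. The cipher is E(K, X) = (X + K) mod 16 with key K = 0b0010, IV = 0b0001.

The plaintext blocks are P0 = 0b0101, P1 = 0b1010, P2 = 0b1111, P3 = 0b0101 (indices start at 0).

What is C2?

C2 = 0b1000

OFB encryption: S_i = E(K, S_{i−1}) with S_{−1} = IV; C_i = P_i ⊕ S_i.
C0: S = E(K, 0b0001) = 0b0011; 0b0101 ⊕ 0b0011 = 0b0110.
C1: S = E(K, 0b0011) = 0b0101; 0b1010 ⊕ 0b0101 = 0b1111.
C2: S = E(K, 0b0101) = 0b0111; 0b1111 ⊕ 0b0111 = 0b1000.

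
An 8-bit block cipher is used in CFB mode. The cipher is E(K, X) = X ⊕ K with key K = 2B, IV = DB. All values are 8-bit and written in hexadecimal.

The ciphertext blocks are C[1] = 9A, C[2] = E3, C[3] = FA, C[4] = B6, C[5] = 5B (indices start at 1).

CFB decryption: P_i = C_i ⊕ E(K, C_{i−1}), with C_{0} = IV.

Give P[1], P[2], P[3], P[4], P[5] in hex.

P[1] = 6A, P[2] = 52, P[3] = 32, P[4] = 67, P[5] = C6

P[1]: E(K, DB) = F0; 9A ⊕ F0 = 6A.
P[2]: E(K, 9A) = B1; E3 ⊕ B1 = 52.
P[3]: E(K, E3) = C8; FA ⊕ C8 = 32.
P[4]: E(K, FA) = D1; B6 ⊕ D1 = 67.
P[5]: E(K, B6) = 9D; 5B ⊕ 9D = C6.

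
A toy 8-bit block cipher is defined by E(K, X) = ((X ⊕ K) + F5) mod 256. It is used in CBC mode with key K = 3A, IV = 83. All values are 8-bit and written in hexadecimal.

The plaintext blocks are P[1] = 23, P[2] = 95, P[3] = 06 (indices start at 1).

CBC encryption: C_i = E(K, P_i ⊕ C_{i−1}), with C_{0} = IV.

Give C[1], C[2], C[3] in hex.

C[1] = 8F, C[2] = 15, C[3] = 1E

C[1]: P[1] ⊕ 83 = A0; E(K, A0) = 8F.
C[2]: P[2] ⊕ 8F = 1A; E(K, 1A) = 15.
C[3]: P[3] ⊕ 15 = 13; E(K, 13) = 1E.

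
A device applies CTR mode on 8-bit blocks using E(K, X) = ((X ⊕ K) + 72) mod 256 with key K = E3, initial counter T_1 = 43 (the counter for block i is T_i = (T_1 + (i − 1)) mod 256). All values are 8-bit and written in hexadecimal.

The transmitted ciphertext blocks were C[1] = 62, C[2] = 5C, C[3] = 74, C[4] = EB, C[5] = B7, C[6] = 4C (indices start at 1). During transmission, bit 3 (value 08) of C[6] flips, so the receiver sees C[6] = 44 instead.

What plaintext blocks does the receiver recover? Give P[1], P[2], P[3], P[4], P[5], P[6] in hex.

P[1] = 70, P[2] = 45, P[3] = 6C, P[4] = FC, P[5] = A1, P[6] = 59

CTR decryption: S_i = E(K, T_i) where T_i is the counter for block i; P_i = C_i ⊕ S_i.
Only C[6] changed, to 44. In CTR, a change in C_i flips the same bit in P_i only; the keystream is unaffected. Decrypting the received ciphertext:
P[1]: T = 43, S = E(K, T) = 12; 62 ⊕ 12 = 70.
P[2]: T = 44, S = E(K, T) = 19; 5C ⊕ 19 = 45.
P[3]: T = 45, S = E(K, T) = 18; 74 ⊕ 18 = 6C.
P[4]: T = 46, S = E(K, T) = 17; EB ⊕ 17 = FC.
P[5]: T = 47, S = E(K, T) = 16; B7 ⊕ 16 = A1.
P[6]: T = 48, S = E(K, T) = 1D; 44 ⊕ 1D = 59.
Blocks that differ from the original plaintext: P[6].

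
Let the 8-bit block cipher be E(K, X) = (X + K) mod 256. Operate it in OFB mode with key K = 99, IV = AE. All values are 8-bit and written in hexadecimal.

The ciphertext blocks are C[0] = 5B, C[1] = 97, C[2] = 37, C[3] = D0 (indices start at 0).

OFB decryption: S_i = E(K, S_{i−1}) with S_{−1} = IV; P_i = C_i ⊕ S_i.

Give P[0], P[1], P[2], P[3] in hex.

P[0]: S = E(K, AE) = 47; 5B ⊕ 47 = 1C.
P[1]: S = E(K, 47) = E0; 97 ⊕ E0 = 77.
P[2]: S = E(K, E0) = 79; 37 ⊕ 79 = 4E.
P[3]: S = E(K, 79) = 12; D0 ⊕ 12 = C2.

P[0] = 1C, P[1] = 77, P[2] = 4E, P[3] = C2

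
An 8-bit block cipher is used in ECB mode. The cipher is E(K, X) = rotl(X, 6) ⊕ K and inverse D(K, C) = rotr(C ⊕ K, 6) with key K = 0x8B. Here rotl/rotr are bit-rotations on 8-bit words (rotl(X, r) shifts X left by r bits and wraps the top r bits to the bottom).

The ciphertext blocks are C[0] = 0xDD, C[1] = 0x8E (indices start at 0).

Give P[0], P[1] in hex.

P[0] = 0x59, P[1] = 0x14

ECB decryption: P_i = D(K, C_i).
P[0]: D(K, 0xDD) = 0x59.
P[1]: D(K, 0x8E) = 0x14.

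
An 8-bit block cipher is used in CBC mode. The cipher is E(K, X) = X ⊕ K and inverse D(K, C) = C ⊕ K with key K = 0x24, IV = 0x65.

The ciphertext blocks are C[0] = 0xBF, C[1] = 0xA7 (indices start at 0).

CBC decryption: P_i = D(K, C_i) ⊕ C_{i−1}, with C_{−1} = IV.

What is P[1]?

P[1] = 0x3C

P[1]: D(K, 0xA7) = 0x83; 0x83 ⊕ 0xBF = 0x3C.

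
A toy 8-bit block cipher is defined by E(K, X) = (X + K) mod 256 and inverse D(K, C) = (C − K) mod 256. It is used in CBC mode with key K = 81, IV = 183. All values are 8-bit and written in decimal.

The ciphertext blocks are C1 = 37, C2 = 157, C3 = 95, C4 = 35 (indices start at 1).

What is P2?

P2 = 105

CBC decryption: P_i = D(K, C_i) ⊕ C_{i−1}, with C_{0} = IV.
P2: D(K, 157) = 76; 76 ⊕ 37 = 105.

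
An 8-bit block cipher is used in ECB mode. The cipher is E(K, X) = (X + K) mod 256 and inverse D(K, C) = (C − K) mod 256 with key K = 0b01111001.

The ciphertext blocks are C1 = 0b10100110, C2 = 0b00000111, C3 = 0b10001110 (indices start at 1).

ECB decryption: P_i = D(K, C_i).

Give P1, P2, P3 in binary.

P1 = 0b00101101, P2 = 0b10001110, P3 = 0b00010101

P1: D(K, 0b10100110) = 0b00101101.
P2: D(K, 0b00000111) = 0b10001110.
P3: D(K, 0b10001110) = 0b00010101.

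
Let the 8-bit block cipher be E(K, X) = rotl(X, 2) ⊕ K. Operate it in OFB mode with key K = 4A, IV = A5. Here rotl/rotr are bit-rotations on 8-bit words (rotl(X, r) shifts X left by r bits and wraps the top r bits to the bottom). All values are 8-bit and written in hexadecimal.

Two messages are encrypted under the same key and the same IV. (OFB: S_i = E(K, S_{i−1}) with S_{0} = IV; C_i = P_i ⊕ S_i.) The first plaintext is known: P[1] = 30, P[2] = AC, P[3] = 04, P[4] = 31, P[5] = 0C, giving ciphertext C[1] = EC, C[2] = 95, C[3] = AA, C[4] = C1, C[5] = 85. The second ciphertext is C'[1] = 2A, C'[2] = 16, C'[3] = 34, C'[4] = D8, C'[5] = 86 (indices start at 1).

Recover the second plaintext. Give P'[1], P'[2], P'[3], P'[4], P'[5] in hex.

In OFB with a reused IV, both messages share the same keystream S_i, so C_i ⊕ C'_i = P_i ⊕ P'_i and thus P'_i = P_i ⊕ C_i ⊕ C'_i.
P'[1]: 30 ⊕ EC ⊕ 2A = F6.
P'[2]: AC ⊕ 95 ⊕ 16 = 2F.
P'[3]: 04 ⊕ AA ⊕ 34 = 9A.
P'[4]: 31 ⊕ C1 ⊕ D8 = 28.
P'[5]: 0C ⊕ 85 ⊕ 86 = 0F.

P'[1] = F6, P'[2] = 2F, P'[3] = 9A, P'[4] = 28, P'[5] = 0F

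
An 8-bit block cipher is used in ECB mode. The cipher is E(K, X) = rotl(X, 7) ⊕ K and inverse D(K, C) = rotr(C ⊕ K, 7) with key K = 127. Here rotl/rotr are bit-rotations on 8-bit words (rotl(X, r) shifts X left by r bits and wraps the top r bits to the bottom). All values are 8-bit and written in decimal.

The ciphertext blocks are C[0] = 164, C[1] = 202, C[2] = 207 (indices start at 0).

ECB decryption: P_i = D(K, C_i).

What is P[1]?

P[1] = 107

P[1]: D(K, 202) = 107.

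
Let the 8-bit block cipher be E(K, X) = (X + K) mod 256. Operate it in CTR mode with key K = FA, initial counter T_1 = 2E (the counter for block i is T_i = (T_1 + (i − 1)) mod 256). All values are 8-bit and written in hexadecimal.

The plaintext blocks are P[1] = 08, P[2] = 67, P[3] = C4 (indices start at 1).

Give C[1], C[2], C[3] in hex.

C[1] = 20, C[2] = 4E, C[3] = EE

CTR encryption: S_i = E(K, T_i) where T_i is the counter for block i; C_i = P_i ⊕ S_i.
C[1]: T = 2E, S = E(K, T) = 28; 08 ⊕ 28 = 20.
C[2]: T = 2F, S = E(K, T) = 29; 67 ⊕ 29 = 4E.
C[3]: T = 30, S = E(K, T) = 2A; C4 ⊕ 2A = EE.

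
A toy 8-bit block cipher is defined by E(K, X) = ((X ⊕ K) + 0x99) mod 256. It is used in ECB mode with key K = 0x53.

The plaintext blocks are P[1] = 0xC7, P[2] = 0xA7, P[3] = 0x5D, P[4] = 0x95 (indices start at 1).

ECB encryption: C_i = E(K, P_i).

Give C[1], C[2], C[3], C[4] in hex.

C[1] = 0x2D, C[2] = 0x8D, C[3] = 0xA7, C[4] = 0x5F

C[1]: E(K, 0xC7) = 0x2D.
C[2]: E(K, 0xA7) = 0x8D.
C[3]: E(K, 0x5D) = 0xA7.
C[4]: E(K, 0x95) = 0x5F.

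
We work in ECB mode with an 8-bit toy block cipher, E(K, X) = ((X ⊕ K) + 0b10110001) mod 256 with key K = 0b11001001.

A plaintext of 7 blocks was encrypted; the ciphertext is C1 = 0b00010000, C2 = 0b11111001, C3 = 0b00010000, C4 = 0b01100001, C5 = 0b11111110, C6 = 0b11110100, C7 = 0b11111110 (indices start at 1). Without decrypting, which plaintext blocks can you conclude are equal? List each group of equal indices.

P1 = P3; P5 = P7

ECB encrypts each block independently with the same key, so equal ciphertext blocks imply equal plaintext blocks.
C1 = C3 = 0b00010000, so P1 = P3.
C5 = C7 = 0b11111110, so P5 = P7.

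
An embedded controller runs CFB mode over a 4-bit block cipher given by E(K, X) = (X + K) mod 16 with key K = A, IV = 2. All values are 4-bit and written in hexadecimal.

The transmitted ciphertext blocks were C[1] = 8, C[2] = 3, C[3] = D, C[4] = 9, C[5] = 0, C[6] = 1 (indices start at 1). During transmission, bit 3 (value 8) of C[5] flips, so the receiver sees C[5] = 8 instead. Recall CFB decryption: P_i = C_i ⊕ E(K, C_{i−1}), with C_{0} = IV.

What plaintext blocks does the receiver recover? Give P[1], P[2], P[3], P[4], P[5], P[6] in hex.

P[1] = 4, P[2] = 1, P[3] = 0, P[4] = E, P[5] = B, P[6] = 3

Only C[5] changed, to 8. In CFB, a change in C_i flips the same bit in P_i and garbles P_{i+1}. Decrypting the received ciphertext:
P[1]: E(K, 2) = C; 8 ⊕ C = 4.
P[2]: E(K, 8) = 2; 3 ⊕ 2 = 1.
P[3]: E(K, 3) = D; D ⊕ D = 0.
P[4]: E(K, D) = 7; 9 ⊕ 7 = E.
P[5]: E(K, 9) = 3; 8 ⊕ 3 = B.
P[6]: E(K, 8) = 2; 1 ⊕ 2 = 3.
Blocks that differ from the original plaintext: P[5], P[6].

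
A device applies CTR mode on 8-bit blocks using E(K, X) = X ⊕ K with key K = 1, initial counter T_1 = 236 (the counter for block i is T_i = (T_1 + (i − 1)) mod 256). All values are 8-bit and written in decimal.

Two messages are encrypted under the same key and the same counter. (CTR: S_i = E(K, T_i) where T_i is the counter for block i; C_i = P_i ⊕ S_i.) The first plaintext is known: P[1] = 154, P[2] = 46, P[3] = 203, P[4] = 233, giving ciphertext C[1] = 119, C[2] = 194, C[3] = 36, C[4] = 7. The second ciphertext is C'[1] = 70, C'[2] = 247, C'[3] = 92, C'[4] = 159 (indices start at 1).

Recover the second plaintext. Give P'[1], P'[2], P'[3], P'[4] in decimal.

In CTR with a reused counter, both messages share the same keystream S_i, so C_i ⊕ C'_i = P_i ⊕ P'_i and thus P'_i = P_i ⊕ C_i ⊕ C'_i.
P'[1]: 154 ⊕ 119 ⊕ 70 = 171.
P'[2]: 46 ⊕ 194 ⊕ 247 = 27.
P'[3]: 203 ⊕ 36 ⊕ 92 = 179.
P'[4]: 233 ⊕ 7 ⊕ 159 = 113.

P'[1] = 171, P'[2] = 27, P'[3] = 179, P'[4] = 113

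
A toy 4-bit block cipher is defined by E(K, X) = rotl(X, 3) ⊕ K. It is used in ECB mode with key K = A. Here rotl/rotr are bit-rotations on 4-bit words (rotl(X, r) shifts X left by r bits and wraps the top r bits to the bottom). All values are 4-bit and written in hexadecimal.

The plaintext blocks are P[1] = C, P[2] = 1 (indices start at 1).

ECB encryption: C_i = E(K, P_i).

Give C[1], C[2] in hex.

C[1] = C, C[2] = 2

C[1]: E(K, C) = C.
C[2]: E(K, 1) = 2.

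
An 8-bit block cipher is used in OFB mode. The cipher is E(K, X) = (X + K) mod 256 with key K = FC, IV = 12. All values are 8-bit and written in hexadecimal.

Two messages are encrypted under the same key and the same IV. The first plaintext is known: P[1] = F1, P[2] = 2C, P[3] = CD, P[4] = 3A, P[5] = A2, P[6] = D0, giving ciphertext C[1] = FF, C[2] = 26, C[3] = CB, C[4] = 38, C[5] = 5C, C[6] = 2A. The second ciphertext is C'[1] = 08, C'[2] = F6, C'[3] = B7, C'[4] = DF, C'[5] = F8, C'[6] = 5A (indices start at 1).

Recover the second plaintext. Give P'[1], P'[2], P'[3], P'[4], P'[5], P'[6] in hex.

In OFB with a reused IV, both messages share the same keystream S_i, so C_i ⊕ C'_i = P_i ⊕ P'_i and thus P'_i = P_i ⊕ C_i ⊕ C'_i.
P'[1]: F1 ⊕ FF ⊕ 08 = 06.
P'[2]: 2C ⊕ 26 ⊕ F6 = FC.
P'[3]: CD ⊕ CB ⊕ B7 = B1.
P'[4]: 3A ⊕ 38 ⊕ DF = DD.
P'[5]: A2 ⊕ 5C ⊕ F8 = 06.
P'[6]: D0 ⊕ 2A ⊕ 5A = A0.

P'[1] = 06, P'[2] = FC, P'[3] = B1, P'[4] = DD, P'[5] = 06, P'[6] = A0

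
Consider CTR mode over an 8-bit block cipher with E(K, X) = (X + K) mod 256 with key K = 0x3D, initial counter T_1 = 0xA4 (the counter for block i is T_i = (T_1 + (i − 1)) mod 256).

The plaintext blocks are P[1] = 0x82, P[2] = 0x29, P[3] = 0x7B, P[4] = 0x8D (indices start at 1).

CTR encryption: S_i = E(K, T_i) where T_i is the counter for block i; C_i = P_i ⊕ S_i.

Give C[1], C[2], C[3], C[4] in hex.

C[1] = 0x63, C[2] = 0xCB, C[3] = 0x98, C[4] = 0x69

C[1]: T = 0xA4, S = E(K, T) = 0xE1; 0x82 ⊕ 0xE1 = 0x63.
C[2]: T = 0xA5, S = E(K, T) = 0xE2; 0x29 ⊕ 0xE2 = 0xCB.
C[3]: T = 0xA6, S = E(K, T) = 0xE3; 0x7B ⊕ 0xE3 = 0x98.
C[4]: T = 0xA7, S = E(K, T) = 0xE4; 0x8D ⊕ 0xE4 = 0x69.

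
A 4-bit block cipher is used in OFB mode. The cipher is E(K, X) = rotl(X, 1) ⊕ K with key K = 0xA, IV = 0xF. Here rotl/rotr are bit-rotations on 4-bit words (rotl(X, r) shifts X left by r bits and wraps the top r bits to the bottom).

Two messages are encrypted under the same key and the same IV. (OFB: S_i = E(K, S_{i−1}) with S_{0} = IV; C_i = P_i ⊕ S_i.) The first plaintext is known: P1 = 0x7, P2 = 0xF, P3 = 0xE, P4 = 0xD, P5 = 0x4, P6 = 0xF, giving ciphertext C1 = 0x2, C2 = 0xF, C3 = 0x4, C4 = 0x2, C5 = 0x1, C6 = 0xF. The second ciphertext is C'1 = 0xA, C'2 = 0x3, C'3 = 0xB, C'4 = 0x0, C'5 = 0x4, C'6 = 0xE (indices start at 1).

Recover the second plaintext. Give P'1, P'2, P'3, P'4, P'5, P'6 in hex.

In OFB with a reused IV, both messages share the same keystream S_i, so C_i ⊕ C'_i = P_i ⊕ P'_i and thus P'_i = P_i ⊕ C_i ⊕ C'_i.
P'1: 0x7 ⊕ 0x2 ⊕ 0xA = 0xF.
P'2: 0xF ⊕ 0xF ⊕ 0x3 = 0x3.
P'3: 0xE ⊕ 0x4 ⊕ 0xB = 0x1.
P'4: 0xD ⊕ 0x2 ⊕ 0x0 = 0xF.
P'5: 0x4 ⊕ 0x1 ⊕ 0x4 = 0x1.
P'6: 0xF ⊕ 0xF ⊕ 0xE = 0xE.

P'1 = 0xF, P'2 = 0x3, P'3 = 0x1, P'4 = 0xF, P'5 = 0x1, P'6 = 0xE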